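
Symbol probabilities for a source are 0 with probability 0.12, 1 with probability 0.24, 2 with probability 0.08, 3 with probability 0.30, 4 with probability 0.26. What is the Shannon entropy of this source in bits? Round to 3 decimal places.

H = −Σ pᵢ log₂ pᵢ.
−0.12·log₂(0.12) = 0.3671
−0.24·log₂(0.24) = 0.4941
−0.08·log₂(0.08) = 0.2915
−0.30·log₂(0.30) = 0.5211
−0.26·log₂(0.26) = 0.5053
Sum ≈ 2.1791 → 2.179 bits.

2.179 bits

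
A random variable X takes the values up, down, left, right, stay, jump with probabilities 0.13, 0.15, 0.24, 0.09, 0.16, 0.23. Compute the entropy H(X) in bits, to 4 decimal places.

2.5107 bits

H = −Σ pᵢ log₂ pᵢ.
−0.13·log₂(0.13) = 0.3826
−0.15·log₂(0.15) = 0.4105
−0.24·log₂(0.24) = 0.4941
−0.09·log₂(0.09) = 0.3127
−0.16·log₂(0.16) = 0.4230
−0.23·log₂(0.23) = 0.4877
Sum ≈ 2.5107 → 2.5107 bits.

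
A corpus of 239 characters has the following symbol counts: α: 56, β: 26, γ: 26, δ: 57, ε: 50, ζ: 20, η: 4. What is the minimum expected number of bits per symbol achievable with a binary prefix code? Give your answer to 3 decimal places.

Probabilities are the counts divided by 239.
Repeatedly combine the two least-probable nodes; the expected code length is the sum of the merged weights.
merge 4/239 + 20/239 → 24/239
merge 24/239 + 26/239 → 50/239
merge 26/239 + 50/239 → 76/239
merge 50/239 + 56/239 → 106/239
merge 57/239 + 76/239 → 133/239
merge 106/239 + 133/239 → 1
L = 24/239 + 50/239 + 76/239 + 106/239 + 133/239 + 1 = 628/239 ≈ 2.628 bits/symbol.

2.628 bits/symbol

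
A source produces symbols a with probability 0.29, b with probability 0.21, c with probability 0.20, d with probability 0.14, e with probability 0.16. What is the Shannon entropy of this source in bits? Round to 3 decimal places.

H = −Σ pᵢ log₂ pᵢ.
−0.29·log₂(0.29) = 0.5179
−0.21·log₂(0.21) = 0.4728
−0.20·log₂(0.20) = 0.4644
−0.14·log₂(0.14) = 0.3971
−0.16·log₂(0.16) = 0.4230
Sum ≈ 2.2752 → 2.275 bits.

2.275 bits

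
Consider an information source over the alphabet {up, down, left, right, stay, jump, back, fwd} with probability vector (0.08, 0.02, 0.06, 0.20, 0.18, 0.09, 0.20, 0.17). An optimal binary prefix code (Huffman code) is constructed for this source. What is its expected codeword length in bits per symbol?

Repeatedly combine the two least-probable nodes; the expected code length is the sum of the merged weights.
merge 1/50 + 3/50 → 2/25
merge 2/25 + 2/25 → 4/25
merge 9/100 + 4/25 → 1/4
merge 17/100 + 9/50 → 7/20
merge 1/5 + 1/5 → 2/5
merge 1/4 + 7/20 → 3/5
merge 2/5 + 3/5 → 1
L = 2/25 + 4/25 + 1/4 + 7/20 + 2/5 + 3/5 + 1 = 71/25 = 2.84 bits/symbol.

2.84 bits/symbol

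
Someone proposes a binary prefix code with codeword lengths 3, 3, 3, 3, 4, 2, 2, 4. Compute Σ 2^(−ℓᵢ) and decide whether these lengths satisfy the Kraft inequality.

With common denominator 2^4 = 16: Σ 2^(−ℓᵢ) = 2/16 + 2/16 + 2/16 + 2/16 + 1/16 + 4/16 + 4/16 + 1/16 = 18/16 = 1.125.
Kraft's inequality requires Σ ≤ 1; here Σ = 1.125 > 1, so no such prefix code exists.

1.125; no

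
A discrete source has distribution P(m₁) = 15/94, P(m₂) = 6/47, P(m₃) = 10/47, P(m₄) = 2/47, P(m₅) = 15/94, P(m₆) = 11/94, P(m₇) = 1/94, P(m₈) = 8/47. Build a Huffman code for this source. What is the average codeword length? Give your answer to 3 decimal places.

Repeatedly combine the two least-probable nodes; the expected code length is the sum of the merged weights.
merge 1/94 + 2/47 → 5/94
merge 5/94 + 11/94 → 8/47
merge 6/47 + 15/94 → 27/94
merge 15/94 + 8/47 → 31/94
merge 8/47 + 10/47 → 18/47
merge 27/94 + 31/94 → 29/47
merge 18/47 + 29/47 → 1
L = 5/94 + 8/47 + 27/94 + 31/94 + 18/47 + 29/47 + 1 = 267/94 ≈ 2.840 bits/symbol.

2.840 bits/symbol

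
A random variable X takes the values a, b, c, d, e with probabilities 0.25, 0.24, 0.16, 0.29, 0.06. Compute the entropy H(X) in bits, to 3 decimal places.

H = −Σ pᵢ log₂ pᵢ.
−0.25·log₂(0.25) = 0.5000
−0.24·log₂(0.24) = 0.4941
−0.16·log₂(0.16) = 0.4230
−0.29·log₂(0.29) = 0.5179
−0.06·log₂(0.06) = 0.2435
Sum ≈ 2.1786 → 2.179 bits.

2.179 bits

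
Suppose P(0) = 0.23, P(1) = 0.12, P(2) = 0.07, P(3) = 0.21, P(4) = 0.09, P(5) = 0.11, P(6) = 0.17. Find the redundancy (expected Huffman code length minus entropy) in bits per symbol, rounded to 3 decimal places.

Entropy H = −Σ p log₂ p ≈ 2.6936 bits.
Huffman merges: 7/100+9/100→4/25; 11/100+3/25→23/100; 4/25+17/100→33/100; 21/100+23/100→11/25; 23/100+33/100→14/25; 11/25+14/25→1. L = 68/25 ≈ 2.7200.
L − H = 2.7200 − 2.6936 = 0.026 bits.

0.026 bits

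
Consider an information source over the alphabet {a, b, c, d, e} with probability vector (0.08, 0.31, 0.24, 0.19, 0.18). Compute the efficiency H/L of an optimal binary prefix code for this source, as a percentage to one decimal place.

97.8%

Entropy H = −Σ p log₂ p ≈ 2.2100 bits.
Huffman merges: 2/25+9/50→13/50; 19/100+6/25→43/100; 13/50+31/100→57/100; 43/100+57/100→1. L = 113/50 ≈ 2.2600.
Efficiency = H/L = 2.2100/2.2600 = 97.8%.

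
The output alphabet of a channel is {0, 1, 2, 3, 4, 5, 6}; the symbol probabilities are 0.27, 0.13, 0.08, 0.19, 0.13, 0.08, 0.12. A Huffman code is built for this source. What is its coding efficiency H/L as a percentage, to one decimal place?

99.3%

Entropy H = −Σ p log₂ p ≈ 2.6806 bits.
Huffman merges: 2/25+2/25→4/25; 3/25+13/100→1/4; 13/100+4/25→29/100; 19/100+1/4→11/25; 27/100+29/100→14/25; 11/25+14/25→1. L = 27/10 ≈ 2.7000.
Efficiency = H/L = 2.6806/2.7000 = 99.3%.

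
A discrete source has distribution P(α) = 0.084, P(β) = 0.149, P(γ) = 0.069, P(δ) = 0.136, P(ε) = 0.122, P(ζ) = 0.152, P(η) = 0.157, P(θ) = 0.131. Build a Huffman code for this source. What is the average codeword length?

2.996 bits/symbol

Repeatedly combine the two least-probable nodes; the expected code length is the sum of the merged weights.
merge 69/1000 + 21/250 → 153/1000
merge 61/500 + 131/1000 → 253/1000
merge 17/125 + 149/1000 → 57/200
merge 19/125 + 153/1000 → 61/200
merge 157/1000 + 253/1000 → 41/100
merge 57/200 + 61/200 → 59/100
merge 41/100 + 59/100 → 1
L = 153/1000 + 253/1000 + 57/200 + 61/200 + 41/100 + 59/100 + 1 = 749/250 = 2.996 bits/symbol.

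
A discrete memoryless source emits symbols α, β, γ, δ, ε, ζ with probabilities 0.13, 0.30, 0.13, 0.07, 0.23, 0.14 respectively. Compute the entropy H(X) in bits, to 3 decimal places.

2.440 bits

H = −Σ pᵢ log₂ pᵢ.
−0.13·log₂(0.13) = 0.3826
−0.30·log₂(0.30) = 0.5211
−0.13·log₂(0.13) = 0.3826
−0.07·log₂(0.07) = 0.2686
−0.23·log₂(0.23) = 0.4877
−0.14·log₂(0.14) = 0.3971
Sum ≈ 2.4397 → 2.440 bits.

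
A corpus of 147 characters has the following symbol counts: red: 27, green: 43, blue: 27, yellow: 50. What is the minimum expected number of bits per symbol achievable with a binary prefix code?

Probabilities are the counts divided by 147.
Repeatedly combine the two least-probable nodes; the expected code length is the sum of the merged weights.
merge 9/49 + 9/49 → 18/49
merge 43/147 + 50/147 → 31/49
merge 18/49 + 31/49 → 1
L = 18/49 + 31/49 + 1 = 2 bits/symbol.

2 bits/symbol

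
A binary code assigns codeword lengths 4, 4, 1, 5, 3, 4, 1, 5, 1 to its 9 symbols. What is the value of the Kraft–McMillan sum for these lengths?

1.875

With common denominator 2^5 = 32: Σ 2^(−ℓᵢ) = 2/32 + 2/32 + 16/32 + 1/32 + 4/32 + 2/32 + 16/32 + 1/32 + 16/32 = 60/32 = 1.875.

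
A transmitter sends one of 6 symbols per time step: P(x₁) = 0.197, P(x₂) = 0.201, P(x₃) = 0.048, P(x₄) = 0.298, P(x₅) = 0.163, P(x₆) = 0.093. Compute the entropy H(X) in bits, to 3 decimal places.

2.403 bits

H = −Σ pᵢ log₂ pᵢ.
−0.197·log₂(0.197) = 0.4617
−0.201·log₂(0.201) = 0.4653
−0.048·log₂(0.048) = 0.2103
−0.298·log₂(0.298) = 0.5205
−0.163·log₂(0.163) = 0.4266
−0.093·log₂(0.093) = 0.3187
Sum ≈ 2.4030 → 2.403 bits.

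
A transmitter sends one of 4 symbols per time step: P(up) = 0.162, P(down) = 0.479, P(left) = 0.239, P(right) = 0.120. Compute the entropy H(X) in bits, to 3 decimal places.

1.795 bits

H = −Σ pᵢ log₂ pᵢ.
−0.162·log₂(0.162) = 0.4254
−0.479·log₂(0.479) = 0.5087
−0.239·log₂(0.239) = 0.4935
−0.120·log₂(0.120) = 0.3671
Sum ≈ 1.7946 → 1.795 bits.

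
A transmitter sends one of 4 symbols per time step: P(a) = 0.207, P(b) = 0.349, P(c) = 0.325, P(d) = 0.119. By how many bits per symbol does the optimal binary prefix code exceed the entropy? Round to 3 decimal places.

0.084 bits

Entropy H = −Σ p log₂ p ≈ 1.8928 bits.
Huffman merges: 119/1000+207/1000→163/500; 13/40+163/500→651/1000; 349/1000+651/1000→1. L = 1977/1000 ≈ 1.9770.
L − H = 1.9770 − 1.8928 = 0.084 bits.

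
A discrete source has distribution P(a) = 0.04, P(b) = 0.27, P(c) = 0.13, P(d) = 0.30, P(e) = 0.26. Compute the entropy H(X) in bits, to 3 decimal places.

H = −Σ pᵢ log₂ pᵢ.
−0.04·log₂(0.04) = 0.1858
−0.27·log₂(0.27) = 0.5100
−0.13·log₂(0.13) = 0.3826
−0.30·log₂(0.30) = 0.5211
−0.26·log₂(0.26) = 0.5053
Sum ≈ 2.1048 → 2.105 bits.

2.105 bits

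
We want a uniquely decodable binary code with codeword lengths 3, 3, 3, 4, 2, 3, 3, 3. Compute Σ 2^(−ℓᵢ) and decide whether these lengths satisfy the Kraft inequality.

With common denominator 2^4 = 16: Σ 2^(−ℓᵢ) = 2/16 + 2/16 + 2/16 + 1/16 + 4/16 + 2/16 + 2/16 + 2/16 = 17/16 = 1.0625.
Kraft's inequality requires Σ ≤ 1; here Σ = 1.0625 > 1, so no such prefix code exists.

1.0625; no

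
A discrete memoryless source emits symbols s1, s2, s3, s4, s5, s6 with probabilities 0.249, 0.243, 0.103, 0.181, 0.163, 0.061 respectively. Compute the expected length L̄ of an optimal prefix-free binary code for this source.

2.491 bits/symbol

Repeatedly combine the two least-probable nodes; the expected code length is the sum of the merged weights.
merge 61/1000 + 103/1000 → 41/250
merge 163/1000 + 41/250 → 327/1000
merge 181/1000 + 243/1000 → 53/125
merge 249/1000 + 327/1000 → 72/125
merge 53/125 + 72/125 → 1
L = 41/250 + 327/1000 + 53/125 + 72/125 + 1 = 2491/1000 = 2.491 bits/symbol.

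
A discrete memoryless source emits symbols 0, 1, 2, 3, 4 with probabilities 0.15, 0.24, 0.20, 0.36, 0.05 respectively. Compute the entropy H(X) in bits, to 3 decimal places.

2.116 bits

H = −Σ pᵢ log₂ pᵢ.
−0.15·log₂(0.15) = 0.4105
−0.24·log₂(0.24) = 0.4941
−0.20·log₂(0.20) = 0.4644
−0.36·log₂(0.36) = 0.5306
−0.05·log₂(0.05) = 0.2161
Sum ≈ 2.1158 → 2.116 bits.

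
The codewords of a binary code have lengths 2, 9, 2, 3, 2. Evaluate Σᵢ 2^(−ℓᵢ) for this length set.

0.876953125

With common denominator 2^9 = 512: Σ 2^(−ℓᵢ) = 128/512 + 1/512 + 128/512 + 64/512 + 128/512 = 449/512 = 0.876953125.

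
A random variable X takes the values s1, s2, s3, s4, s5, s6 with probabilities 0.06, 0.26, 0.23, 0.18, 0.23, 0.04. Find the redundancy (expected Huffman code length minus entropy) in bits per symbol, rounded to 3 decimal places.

0.025 bits

Entropy H = −Σ p log₂ p ≈ 2.3552 bits.
Huffman merges: 1/25+3/50→1/10; 1/10+9/50→7/25; 23/100+23/100→23/50; 13/50+7/25→27/50; 23/50+27/50→1. L = 119/50 ≈ 2.3800.
L − H = 2.3800 − 2.3552 = 0.025 bits.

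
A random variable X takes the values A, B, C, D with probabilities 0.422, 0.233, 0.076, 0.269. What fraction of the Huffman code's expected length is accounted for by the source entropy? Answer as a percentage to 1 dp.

Entropy H = −Σ p log₂ p ≈ 1.8071 bits.
Huffman merges: 19/250+233/1000→309/1000; 269/1000+309/1000→289/500; 211/500+289/500→1. L = 1887/1000 ≈ 1.8870.
Efficiency = H/L = 1.8071/1.8870 = 95.8%.

95.8%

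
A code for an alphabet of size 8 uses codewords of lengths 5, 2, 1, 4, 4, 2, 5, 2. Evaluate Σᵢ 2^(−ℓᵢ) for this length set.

1.4375

With common denominator 2^5 = 32: Σ 2^(−ℓᵢ) = 1/32 + 8/32 + 16/32 + 2/32 + 2/32 + 8/32 + 1/32 + 8/32 = 46/32 = 1.4375.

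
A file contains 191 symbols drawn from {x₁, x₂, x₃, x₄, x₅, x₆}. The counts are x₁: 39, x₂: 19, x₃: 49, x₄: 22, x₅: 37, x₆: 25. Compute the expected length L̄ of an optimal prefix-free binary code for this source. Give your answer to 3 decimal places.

2.539 bits/symbol

Probabilities are the counts divided by 191.
Repeatedly combine the two least-probable nodes; the expected code length is the sum of the merged weights.
merge 19/191 + 22/191 → 41/191
merge 25/191 + 37/191 → 62/191
merge 39/191 + 41/191 → 80/191
merge 49/191 + 62/191 → 111/191
merge 80/191 + 111/191 → 1
L = 41/191 + 62/191 + 80/191 + 111/191 + 1 = 485/191 ≈ 2.539 bits/symbol.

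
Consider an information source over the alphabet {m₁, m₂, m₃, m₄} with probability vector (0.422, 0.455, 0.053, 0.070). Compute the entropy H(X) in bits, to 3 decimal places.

1.535 bits

H = −Σ pᵢ log₂ pᵢ.
−0.422·log₂(0.422) = 0.5253
−0.455·log₂(0.455) = 0.5169
−0.053·log₂(0.053) = 0.2246
−0.070·log₂(0.070) = 0.2686
Sum ≈ 1.5353 → 1.535 bits.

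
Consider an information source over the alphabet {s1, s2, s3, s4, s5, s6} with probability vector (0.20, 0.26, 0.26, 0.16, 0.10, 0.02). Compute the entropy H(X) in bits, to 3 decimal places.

2.343 bits

H = −Σ pᵢ log₂ pᵢ.
−0.20·log₂(0.20) = 0.4644
−0.26·log₂(0.26) = 0.5053
−0.26·log₂(0.26) = 0.5053
−0.16·log₂(0.16) = 0.4230
−0.10·log₂(0.10) = 0.3322
−0.02·log₂(0.02) = 0.1129
Sum ≈ 2.3430 → 2.343 bits.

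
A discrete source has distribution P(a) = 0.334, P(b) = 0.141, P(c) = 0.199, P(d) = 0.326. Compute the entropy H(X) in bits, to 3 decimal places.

H = −Σ pᵢ log₂ pᵢ.
−0.334·log₂(0.334) = 0.5284
−0.141·log₂(0.141) = 0.3985
−0.199·log₂(0.199) = 0.4635
−0.326·log₂(0.326) = 0.5272
Sum ≈ 1.9176 → 1.918 bits.

1.918 bits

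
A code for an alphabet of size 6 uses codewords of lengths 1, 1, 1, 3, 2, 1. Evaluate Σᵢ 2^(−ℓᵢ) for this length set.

2.375

With common denominator 2^3 = 8: Σ 2^(−ℓᵢ) = 4/8 + 4/8 + 4/8 + 1/8 + 2/8 + 4/8 = 19/8 = 2.375.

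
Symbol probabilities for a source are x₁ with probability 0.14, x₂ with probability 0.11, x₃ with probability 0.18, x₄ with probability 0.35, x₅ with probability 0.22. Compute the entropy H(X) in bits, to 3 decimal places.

H = −Σ pᵢ log₂ pᵢ.
−0.14·log₂(0.14) = 0.3971
−0.11·log₂(0.11) = 0.3503
−0.18·log₂(0.18) = 0.4453
−0.35·log₂(0.35) = 0.5301
−0.22·log₂(0.22) = 0.4806
Sum ≈ 2.2034 → 2.203 bits.

2.203 bits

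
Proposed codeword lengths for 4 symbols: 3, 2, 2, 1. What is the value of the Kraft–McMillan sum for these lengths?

1.125

With common denominator 2^3 = 8: Σ 2^(−ℓᵢ) = 1/8 + 2/8 + 2/8 + 4/8 = 9/8 = 1.125.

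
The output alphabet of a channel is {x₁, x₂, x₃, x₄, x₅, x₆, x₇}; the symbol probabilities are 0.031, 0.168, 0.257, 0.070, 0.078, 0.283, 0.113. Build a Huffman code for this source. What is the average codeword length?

2.561 bits/symbol

Repeatedly combine the two least-probable nodes; the expected code length is the sum of the merged weights.
merge 31/1000 + 7/100 → 101/1000
merge 39/500 + 101/1000 → 179/1000
merge 113/1000 + 21/125 → 281/1000
merge 179/1000 + 257/1000 → 109/250
merge 281/1000 + 283/1000 → 141/250
merge 109/250 + 141/250 → 1
L = 101/1000 + 179/1000 + 281/1000 + 109/250 + 141/250 + 1 = 2561/1000 = 2.561 bits/symbol.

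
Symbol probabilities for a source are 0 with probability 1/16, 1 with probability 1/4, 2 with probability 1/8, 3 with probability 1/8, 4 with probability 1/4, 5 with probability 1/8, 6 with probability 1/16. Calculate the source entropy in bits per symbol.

Each probability is a power of 1/2, so log₂(1/p) is an integer.
H = Σ p·log₂(1/p) = 1/16·4 + 1/4·2 + 1/8·3 + 1/8·3 + 1/4·2 + 1/8·3 + 1/16·4 = 2.625 bits.

2.625 bits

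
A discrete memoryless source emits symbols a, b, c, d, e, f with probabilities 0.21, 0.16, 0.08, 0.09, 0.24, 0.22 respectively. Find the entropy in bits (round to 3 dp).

H = −Σ pᵢ log₂ pᵢ.
−0.21·log₂(0.21) = 0.4728
−0.16·log₂(0.16) = 0.4230
−0.08·log₂(0.08) = 0.2915
−0.09·log₂(0.09) = 0.3127
−0.24·log₂(0.24) = 0.4941
−0.22·log₂(0.22) = 0.4806
Sum ≈ 2.4747 → 2.475 bits.

2.475 bits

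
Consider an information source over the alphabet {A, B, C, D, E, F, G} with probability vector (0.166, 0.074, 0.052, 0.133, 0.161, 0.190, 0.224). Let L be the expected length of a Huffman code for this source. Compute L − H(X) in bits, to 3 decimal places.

0.032 bits

Entropy H = −Σ p log₂ p ≈ 2.6799 bits.
Huffman merges: 13/250+37/500→63/500; 63/500+133/1000→259/1000; 161/1000+83/500→327/1000; 19/100+28/125→207/500; 259/1000+327/1000→293/500; 207/500+293/500→1. L = 339/125 ≈ 2.7120.
L − H = 2.7120 − 2.6799 = 0.032 bits.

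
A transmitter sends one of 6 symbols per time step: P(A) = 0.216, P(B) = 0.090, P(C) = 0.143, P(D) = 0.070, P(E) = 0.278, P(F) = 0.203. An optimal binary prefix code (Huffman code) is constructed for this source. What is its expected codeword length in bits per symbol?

2.463 bits/symbol

Repeatedly combine the two least-probable nodes; the expected code length is the sum of the merged weights.
merge 7/100 + 9/100 → 4/25
merge 143/1000 + 4/25 → 303/1000
merge 203/1000 + 27/125 → 419/1000
merge 139/500 + 303/1000 → 581/1000
merge 419/1000 + 581/1000 → 1
L = 4/25 + 303/1000 + 419/1000 + 581/1000 + 1 = 2463/1000 = 2.463 bits/symbol.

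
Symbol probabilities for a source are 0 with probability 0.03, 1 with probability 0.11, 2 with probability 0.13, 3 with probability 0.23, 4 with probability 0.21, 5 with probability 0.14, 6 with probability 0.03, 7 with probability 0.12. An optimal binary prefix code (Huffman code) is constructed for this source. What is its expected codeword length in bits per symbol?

Repeatedly combine the two least-probable nodes; the expected code length is the sum of the merged weights.
merge 3/100 + 3/100 → 3/50
merge 3/50 + 11/100 → 17/100
merge 3/25 + 13/100 → 1/4
merge 7/50 + 17/100 → 31/100
merge 21/100 + 23/100 → 11/25
merge 1/4 + 31/100 → 14/25
merge 11/25 + 14/25 → 1
L = 3/50 + 17/100 + 1/4 + 31/100 + 11/25 + 14/25 + 1 = 279/100 = 2.79 bits/symbol.

2.79 bits/symbol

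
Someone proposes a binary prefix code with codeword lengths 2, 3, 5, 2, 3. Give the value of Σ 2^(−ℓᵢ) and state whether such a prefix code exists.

0.78125; yes

With common denominator 2^5 = 32: Σ 2^(−ℓᵢ) = 8/32 + 4/32 + 1/32 + 8/32 + 4/32 = 25/32 = 0.78125.
Kraft's inequality requires Σ ≤ 1; here Σ = 0.78125 ≤ 1, so such a prefix code exists.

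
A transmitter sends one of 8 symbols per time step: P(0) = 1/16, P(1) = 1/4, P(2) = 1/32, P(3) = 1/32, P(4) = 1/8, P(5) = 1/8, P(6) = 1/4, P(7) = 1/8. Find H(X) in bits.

Each probability is a power of 1/2, so log₂(1/p) is an integer.
H = Σ p·log₂(1/p) = 1/16·4 + 1/4·2 + 1/32·5 + 1/32·5 + 1/8·3 + 1/8·3 + 1/4·2 + 1/8·3 = 2.6875 bits.

2.6875 bits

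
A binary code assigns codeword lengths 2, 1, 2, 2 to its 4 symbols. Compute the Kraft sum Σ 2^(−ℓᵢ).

With common denominator 2^2 = 4: Σ 2^(−ℓᵢ) = 1/4 + 2/4 + 1/4 + 1/4 = 5/4 = 1.25.

1.25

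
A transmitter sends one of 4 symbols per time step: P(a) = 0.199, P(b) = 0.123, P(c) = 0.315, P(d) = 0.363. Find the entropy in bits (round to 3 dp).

H = −Σ pᵢ log₂ pᵢ.
−0.199·log₂(0.199) = 0.4635
−0.123·log₂(0.123) = 0.3719
−0.315·log₂(0.315) = 0.5250
−0.363·log₂(0.363) = 0.5307
Sum ≈ 1.8910 → 1.891 bits.

1.891 bits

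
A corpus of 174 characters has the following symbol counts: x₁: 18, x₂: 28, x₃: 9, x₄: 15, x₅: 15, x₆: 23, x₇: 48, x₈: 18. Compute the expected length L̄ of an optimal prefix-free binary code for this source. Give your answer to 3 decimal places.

2.862 bits/symbol

Probabilities are the counts divided by 174.
Repeatedly combine the two least-probable nodes; the expected code length is the sum of the merged weights.
merge 3/58 + 5/58 → 4/29
merge 5/58 + 3/29 → 11/58
merge 3/29 + 23/174 → 41/174
merge 4/29 + 14/87 → 26/87
merge 11/58 + 41/174 → 37/87
merge 8/29 + 26/87 → 50/87
merge 37/87 + 50/87 → 1
L = 4/29 + 11/58 + 41/174 + 26/87 + 37/87 + 50/87 + 1 = 83/29 ≈ 2.862 bits/symbol.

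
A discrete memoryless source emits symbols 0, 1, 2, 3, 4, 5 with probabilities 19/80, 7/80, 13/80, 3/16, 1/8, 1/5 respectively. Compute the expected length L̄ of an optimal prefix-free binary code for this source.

2.5625 bits/symbol

Repeatedly combine the two least-probable nodes; the expected code length is the sum of the merged weights.
merge 7/80 + 1/8 → 17/80
merge 13/80 + 3/16 → 7/20
merge 1/5 + 17/80 → 33/80
merge 19/80 + 7/20 → 47/80
merge 33/80 + 47/80 → 1
L = 17/80 + 7/20 + 33/80 + 47/80 + 1 = 41/16 = 2.5625 bits/symbol.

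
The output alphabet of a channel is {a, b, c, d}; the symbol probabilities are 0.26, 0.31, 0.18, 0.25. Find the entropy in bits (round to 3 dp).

H = −Σ pᵢ log₂ pᵢ.
−0.26·log₂(0.26) = 0.5053
−0.31·log₂(0.31) = 0.5238
−0.18·log₂(0.18) = 0.4453
−0.25·log₂(0.25) = 0.5000
Sum ≈ 1.9744 → 1.974 bits.

1.974 bits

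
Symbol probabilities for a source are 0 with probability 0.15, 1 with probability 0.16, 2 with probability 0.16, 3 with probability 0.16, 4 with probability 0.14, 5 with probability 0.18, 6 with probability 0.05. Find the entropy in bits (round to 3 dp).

H = −Σ pᵢ log₂ pᵢ.
−0.15·log₂(0.15) = 0.4105
−0.16·log₂(0.16) = 0.4230
−0.16·log₂(0.16) = 0.4230
−0.16·log₂(0.16) = 0.4230
−0.14·log₂(0.14) = 0.3971
−0.18·log₂(0.18) = 0.4453
−0.05·log₂(0.05) = 0.2161
Sum ≈ 2.7381 → 2.738 bits.

2.738 bits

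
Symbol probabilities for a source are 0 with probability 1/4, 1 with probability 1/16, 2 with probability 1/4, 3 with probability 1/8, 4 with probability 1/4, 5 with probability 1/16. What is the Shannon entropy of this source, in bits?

Each probability is a power of 1/2, so log₂(1/p) is an integer.
H = Σ p·log₂(1/p) = 1/4·2 + 1/16·4 + 1/4·2 + 1/8·3 + 1/4·2 + 1/16·4 = 2.375 bits.

2.375 bits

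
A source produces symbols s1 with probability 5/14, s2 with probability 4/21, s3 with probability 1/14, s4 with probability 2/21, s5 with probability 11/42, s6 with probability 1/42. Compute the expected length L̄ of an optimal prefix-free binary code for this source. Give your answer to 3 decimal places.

2.286 bits/symbol

Repeatedly combine the two least-probable nodes; the expected code length is the sum of the merged weights.
merge 1/42 + 1/14 → 2/21
merge 2/21 + 2/21 → 4/21
merge 4/21 + 4/21 → 8/21
merge 11/42 + 5/14 → 13/21
merge 8/21 + 13/21 → 1
L = 2/21 + 4/21 + 8/21 + 13/21 + 1 = 16/7 ≈ 2.286 bits/symbol.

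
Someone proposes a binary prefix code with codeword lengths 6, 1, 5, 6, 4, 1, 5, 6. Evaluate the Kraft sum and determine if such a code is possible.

1.171875; no

With common denominator 2^6 = 64: Σ 2^(−ℓᵢ) = 1/64 + 32/64 + 2/64 + 1/64 + 4/64 + 32/64 + 2/64 + 1/64 = 75/64 = 1.171875.
Kraft's inequality requires Σ ≤ 1; here Σ = 1.171875 > 1, so no such prefix code exists.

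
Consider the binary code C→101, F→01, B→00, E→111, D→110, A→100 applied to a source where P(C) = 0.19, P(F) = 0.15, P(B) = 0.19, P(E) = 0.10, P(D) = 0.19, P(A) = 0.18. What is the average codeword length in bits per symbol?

L̄ = Σ pᵢ·ℓᵢ = 0.19·3 + 0.15·2 + 0.19·2 + 0.10·3 + 0.19·3 + 0.18·3 = 2.66 bits/symbol.

2.66 bits/symbol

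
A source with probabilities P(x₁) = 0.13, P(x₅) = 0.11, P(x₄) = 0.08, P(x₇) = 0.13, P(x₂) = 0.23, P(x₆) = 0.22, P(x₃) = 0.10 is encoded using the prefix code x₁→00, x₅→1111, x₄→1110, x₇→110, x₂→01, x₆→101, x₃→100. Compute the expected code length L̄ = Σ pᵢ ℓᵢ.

L̄ = Σ pᵢ·ℓᵢ = 0.13·2 + 0.11·4 + 0.08·4 + 0.13·3 + 0.23·2 + 0.22·3 + 0.10·3 = 2.83 bits/symbol.

2.83 bits/symbol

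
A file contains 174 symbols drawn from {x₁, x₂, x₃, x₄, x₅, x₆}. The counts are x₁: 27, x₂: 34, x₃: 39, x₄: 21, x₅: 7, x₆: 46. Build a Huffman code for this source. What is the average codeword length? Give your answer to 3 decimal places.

2.477 bits/symbol

Probabilities are the counts divided by 174.
Repeatedly combine the two least-probable nodes; the expected code length is the sum of the merged weights.
merge 7/174 + 7/58 → 14/87
merge 9/58 + 14/87 → 55/174
merge 17/87 + 13/58 → 73/174
merge 23/87 + 55/174 → 101/174
merge 73/174 + 101/174 → 1
L = 14/87 + 55/174 + 73/174 + 101/174 + 1 = 431/174 ≈ 2.477 bits/symbol.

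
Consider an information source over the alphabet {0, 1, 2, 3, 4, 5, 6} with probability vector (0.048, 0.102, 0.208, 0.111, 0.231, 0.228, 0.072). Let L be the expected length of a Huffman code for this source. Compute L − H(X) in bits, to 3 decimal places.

0.044 bits

Entropy H = −Σ p log₂ p ≈ 2.6174 bits.
Huffman merges: 6/125+9/125→3/25; 51/500+111/1000→213/1000; 3/25+26/125→41/125; 213/1000+57/250→441/1000; 231/1000+41/125→559/1000; 441/1000+559/1000→1. L = 2661/1000 ≈ 2.6610.
L − H = 2.6610 − 2.6174 = 0.044 bits.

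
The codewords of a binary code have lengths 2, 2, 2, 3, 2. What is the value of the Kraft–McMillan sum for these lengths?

With common denominator 2^3 = 8: Σ 2^(−ℓᵢ) = 2/8 + 2/8 + 2/8 + 1/8 + 2/8 = 9/8 = 1.125.

1.125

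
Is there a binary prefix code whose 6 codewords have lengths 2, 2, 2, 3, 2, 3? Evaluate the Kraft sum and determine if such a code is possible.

With common denominator 2^3 = 8: Σ 2^(−ℓᵢ) = 2/8 + 2/8 + 2/8 + 1/8 + 2/8 + 1/8 = 10/8 = 1.25.
Kraft's inequality requires Σ ≤ 1; here Σ = 1.25 > 1, so no such prefix code exists.

1.25; no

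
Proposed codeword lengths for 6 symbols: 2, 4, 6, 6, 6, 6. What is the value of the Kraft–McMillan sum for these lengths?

With common denominator 2^6 = 64: Σ 2^(−ℓᵢ) = 16/64 + 4/64 + 1/64 + 1/64 + 1/64 + 1/64 = 24/64 = 0.375.

0.375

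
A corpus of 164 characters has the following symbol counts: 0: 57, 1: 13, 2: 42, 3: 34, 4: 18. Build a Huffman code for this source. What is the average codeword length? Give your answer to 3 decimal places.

Probabilities are the counts divided by 164.
Repeatedly combine the two least-probable nodes; the expected code length is the sum of the merged weights.
merge 13/164 + 9/82 → 31/164
merge 31/164 + 17/82 → 65/164
merge 21/82 + 57/164 → 99/164
merge 65/164 + 99/164 → 1
L = 31/164 + 65/164 + 99/164 + 1 = 359/164 ≈ 2.189 bits/symbol.

2.189 bits/symbol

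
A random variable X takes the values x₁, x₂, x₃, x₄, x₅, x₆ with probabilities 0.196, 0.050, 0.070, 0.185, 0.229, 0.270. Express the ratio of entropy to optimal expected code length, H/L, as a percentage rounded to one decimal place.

Entropy H = −Σ p log₂ p ≈ 2.3928 bits.
Huffman merges: 1/20+7/100→3/25; 3/25+37/200→61/200; 49/250+229/1000→17/40; 27/100+61/200→23/40; 17/40+23/40→1. L = 97/40 ≈ 2.4250.
Efficiency = H/L = 2.3928/2.4250 = 98.7%.

98.7%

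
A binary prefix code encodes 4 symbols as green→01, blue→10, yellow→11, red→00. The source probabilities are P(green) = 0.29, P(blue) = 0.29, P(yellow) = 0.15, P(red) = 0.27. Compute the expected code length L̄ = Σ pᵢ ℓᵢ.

L̄ = Σ pᵢ·ℓᵢ = 0.29·2 + 0.29·2 + 0.15·2 + 0.27·2 = 2 bits/symbol.

2 bits/symbol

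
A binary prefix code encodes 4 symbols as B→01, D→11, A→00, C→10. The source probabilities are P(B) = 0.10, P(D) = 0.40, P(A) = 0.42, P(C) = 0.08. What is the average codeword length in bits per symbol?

2 bits/symbol

L̄ = Σ pᵢ·ℓᵢ = 0.10·2 + 0.40·2 + 0.42·2 + 0.08·2 = 2 bits/symbol.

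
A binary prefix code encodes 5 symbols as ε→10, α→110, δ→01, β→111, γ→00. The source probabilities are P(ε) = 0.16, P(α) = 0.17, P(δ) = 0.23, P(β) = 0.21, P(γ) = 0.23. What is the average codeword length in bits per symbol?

L̄ = Σ pᵢ·ℓᵢ = 0.16·2 + 0.17·3 + 0.23·2 + 0.21·3 + 0.23·2 = 2.38 bits/symbol.

2.38 bits/symbol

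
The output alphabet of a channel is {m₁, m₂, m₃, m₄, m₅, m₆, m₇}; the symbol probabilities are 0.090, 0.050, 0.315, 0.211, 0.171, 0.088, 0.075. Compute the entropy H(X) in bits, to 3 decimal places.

2.552 bits

H = −Σ pᵢ log₂ pᵢ.
−0.090·log₂(0.090) = 0.3127
−0.050·log₂(0.050) = 0.2161
−0.315·log₂(0.315) = 0.5250
−0.211·log₂(0.211) = 0.4736
−0.171·log₂(0.171) = 0.4357
−0.088·log₂(0.088) = 0.3086
−0.075·log₂(0.075) = 0.2803
Sum ≈ 2.5519 → 2.552 bits.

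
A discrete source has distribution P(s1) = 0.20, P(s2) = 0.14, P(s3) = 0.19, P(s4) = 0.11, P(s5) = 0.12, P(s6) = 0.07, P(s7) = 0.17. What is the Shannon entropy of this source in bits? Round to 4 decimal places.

H = −Σ pᵢ log₂ pᵢ.
−0.20·log₂(0.20) = 0.4644
−0.14·log₂(0.14) = 0.3971
−0.19·log₂(0.19) = 0.4552
−0.11·log₂(0.11) = 0.3503
−0.12·log₂(0.12) = 0.3671
−0.07·log₂(0.07) = 0.2686
−0.17·log₂(0.17) = 0.4346
Sum ≈ 2.7372 → 2.7372 bits.

2.7372 bits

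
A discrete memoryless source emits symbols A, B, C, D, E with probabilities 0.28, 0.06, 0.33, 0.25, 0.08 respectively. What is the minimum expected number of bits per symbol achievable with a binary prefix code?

2.14 bits/symbol

Repeatedly combine the two least-probable nodes; the expected code length is the sum of the merged weights.
merge 3/50 + 2/25 → 7/50
merge 7/50 + 1/4 → 39/100
merge 7/25 + 33/100 → 61/100
merge 39/100 + 61/100 → 1
L = 7/50 + 39/100 + 61/100 + 1 = 107/50 = 2.14 bits/symbol.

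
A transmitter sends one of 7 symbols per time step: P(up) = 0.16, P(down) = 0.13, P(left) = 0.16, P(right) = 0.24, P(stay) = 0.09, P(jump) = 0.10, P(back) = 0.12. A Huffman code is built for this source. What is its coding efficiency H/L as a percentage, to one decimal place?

Entropy H = −Σ p log₂ p ≈ 2.7347 bits.
Huffman merges: 9/100+1/10→19/100; 3/25+13/100→1/4; 4/25+4/25→8/25; 19/100+6/25→43/100; 1/4+8/25→57/100; 43/100+57/100→1. L = 69/25 ≈ 2.7600.
Efficiency = H/L = 2.7347/2.7600 = 99.1%.

99.1%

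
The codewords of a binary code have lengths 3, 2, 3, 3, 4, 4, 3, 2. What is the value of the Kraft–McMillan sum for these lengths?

1.125

With common denominator 2^4 = 16: Σ 2^(−ℓᵢ) = 2/16 + 4/16 + 2/16 + 2/16 + 1/16 + 1/16 + 2/16 + 4/16 = 18/16 = 1.125.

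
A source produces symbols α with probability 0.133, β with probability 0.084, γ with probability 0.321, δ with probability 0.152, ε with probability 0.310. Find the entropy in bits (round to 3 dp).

2.150 bits

H = −Σ pᵢ log₂ pᵢ.
−0.133·log₂(0.133) = 0.3871
−0.084·log₂(0.084) = 0.3002
−0.321·log₂(0.321) = 0.5262
−0.152·log₂(0.152) = 0.4131
−0.310·log₂(0.310) = 0.5238
Sum ≈ 2.1504 → 2.150 bits.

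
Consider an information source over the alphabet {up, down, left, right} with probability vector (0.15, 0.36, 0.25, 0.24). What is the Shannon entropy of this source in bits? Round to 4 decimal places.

H = −Σ pᵢ log₂ pᵢ.
−0.15·log₂(0.15) = 0.4105
−0.36·log₂(0.36) = 0.5306
−0.25·log₂(0.25) = 0.5000
−0.24·log₂(0.24) = 0.4941
Sum ≈ 1.9353 → 1.9353 bits.

1.9353 bits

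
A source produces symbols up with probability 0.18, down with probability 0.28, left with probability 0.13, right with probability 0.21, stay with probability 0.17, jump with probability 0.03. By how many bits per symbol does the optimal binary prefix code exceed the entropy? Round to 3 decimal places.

Entropy H = −Σ p log₂ p ≈ 2.4013 bits.
Huffman merges: 3/100+13/100→4/25; 4/25+17/100→33/100; 9/50+21/100→39/100; 7/25+33/100→61/100; 39/100+61/100→1. L = 249/100 ≈ 2.4900.
L − H = 2.4900 − 2.4013 = 0.089 bits.

0.089 bits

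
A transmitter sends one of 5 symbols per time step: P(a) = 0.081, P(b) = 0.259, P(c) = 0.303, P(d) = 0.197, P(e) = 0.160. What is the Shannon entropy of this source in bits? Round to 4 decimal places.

H = −Σ pᵢ log₂ pᵢ.
−0.081·log₂(0.081) = 0.2937
−0.259·log₂(0.259) = 0.5048
−0.303·log₂(0.303) = 0.5220
−0.197·log₂(0.197) = 0.4617
−0.160·log₂(0.160) = 0.4230
Sum ≈ 2.2052 → 2.2052 bits.

2.2052 bits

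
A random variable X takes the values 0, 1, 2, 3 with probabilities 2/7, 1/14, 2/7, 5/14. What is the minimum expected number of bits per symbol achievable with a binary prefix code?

2 bits/symbol

Repeatedly combine the two least-probable nodes; the expected code length is the sum of the merged weights.
merge 1/14 + 2/7 → 5/14
merge 2/7 + 5/14 → 9/14
merge 5/14 + 9/14 → 1
L = 5/14 + 9/14 + 1 = 2 bits/symbol.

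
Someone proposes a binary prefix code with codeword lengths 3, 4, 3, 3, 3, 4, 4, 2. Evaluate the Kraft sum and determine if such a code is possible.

0.9375; yes

With common denominator 2^4 = 16: Σ 2^(−ℓᵢ) = 2/16 + 1/16 + 2/16 + 2/16 + 2/16 + 1/16 + 1/16 + 4/16 = 15/16 = 0.9375.
Kraft's inequality requires Σ ≤ 1; here Σ = 0.9375 ≤ 1, so such a prefix code exists.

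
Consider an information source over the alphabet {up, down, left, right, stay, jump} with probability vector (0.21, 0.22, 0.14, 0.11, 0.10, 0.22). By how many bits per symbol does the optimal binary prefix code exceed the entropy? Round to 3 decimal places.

Entropy H = −Σ p log₂ p ≈ 2.5136 bits.
Huffman merges: 1/10+11/100→21/100; 7/50+21/100→7/20; 21/100+11/50→43/100; 11/50+7/20→57/100; 43/100+57/100→1. L = 64/25 ≈ 2.5600.
L − H = 2.5600 − 2.5136 = 0.046 bits.

0.046 bits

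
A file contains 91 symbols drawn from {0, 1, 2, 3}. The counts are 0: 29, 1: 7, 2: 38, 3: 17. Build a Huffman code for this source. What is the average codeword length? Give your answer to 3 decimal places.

Probabilities are the counts divided by 91.
Repeatedly combine the two least-probable nodes; the expected code length is the sum of the merged weights.
merge 1/13 + 17/91 → 24/91
merge 24/91 + 29/91 → 53/91
merge 38/91 + 53/91 → 1
L = 24/91 + 53/91 + 1 = 24/13 ≈ 1.846 bits/symbol.

1.846 bits/symbol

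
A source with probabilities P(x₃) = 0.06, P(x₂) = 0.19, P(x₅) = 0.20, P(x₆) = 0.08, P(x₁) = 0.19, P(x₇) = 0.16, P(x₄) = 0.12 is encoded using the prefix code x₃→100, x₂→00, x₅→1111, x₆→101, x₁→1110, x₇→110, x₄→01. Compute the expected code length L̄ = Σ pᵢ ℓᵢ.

3.08 bits/symbol

L̄ = Σ pᵢ·ℓᵢ = 0.06·3 + 0.19·2 + 0.20·4 + 0.08·3 + 0.19·4 + 0.16·3 + 0.12·2 = 3.08 bits/symbol.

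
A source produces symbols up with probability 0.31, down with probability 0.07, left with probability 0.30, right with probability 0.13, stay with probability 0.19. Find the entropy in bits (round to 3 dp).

2.151 bits

H = −Σ pᵢ log₂ pᵢ.
−0.31·log₂(0.31) = 0.5238
−0.07·log₂(0.07) = 0.2686
−0.30·log₂(0.30) = 0.5211
−0.13·log₂(0.13) = 0.3826
−0.19·log₂(0.19) = 0.4552
Sum ≈ 2.1513 → 2.151 bits.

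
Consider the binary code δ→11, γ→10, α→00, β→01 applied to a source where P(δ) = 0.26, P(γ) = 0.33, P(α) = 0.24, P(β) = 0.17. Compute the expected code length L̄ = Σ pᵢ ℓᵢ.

L̄ = Σ pᵢ·ℓᵢ = 0.26·2 + 0.33·2 + 0.24·2 + 0.17·2 = 2 bits/symbol.

2 bits/symbol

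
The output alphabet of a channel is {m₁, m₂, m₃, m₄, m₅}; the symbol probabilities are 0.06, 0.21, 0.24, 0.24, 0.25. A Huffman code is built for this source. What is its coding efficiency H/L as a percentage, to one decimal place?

Entropy H = −Σ p log₂ p ≈ 2.2046 bits.
Huffman merges: 3/50+21/100→27/100; 6/25+6/25→12/25; 1/4+27/100→13/25; 12/25+13/25→1. L = 227/100 ≈ 2.2700.
Efficiency = H/L = 2.2046/2.2700 = 97.1%.

97.1%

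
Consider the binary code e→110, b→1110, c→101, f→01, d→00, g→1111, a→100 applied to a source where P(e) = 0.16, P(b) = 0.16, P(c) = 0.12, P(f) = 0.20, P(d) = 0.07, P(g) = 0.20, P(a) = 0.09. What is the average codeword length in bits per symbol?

3.09 bits/symbol

L̄ = Σ pᵢ·ℓᵢ = 0.16·3 + 0.16·4 + 0.12·3 + 0.20·2 + 0.07·2 + 0.20·4 + 0.09·3 = 3.09 bits/symbol.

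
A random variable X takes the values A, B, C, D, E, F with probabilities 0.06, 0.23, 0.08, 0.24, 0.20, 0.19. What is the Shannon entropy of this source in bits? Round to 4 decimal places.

H = −Σ pᵢ log₂ pᵢ.
−0.06·log₂(0.06) = 0.2435
−0.23·log₂(0.23) = 0.4877
−0.08·log₂(0.08) = 0.2915
−0.24·log₂(0.24) = 0.4941
−0.20·log₂(0.20) = 0.4644
−0.19·log₂(0.19) = 0.4552
Sum ≈ 2.4365 → 2.4365 bits.

2.4365 bits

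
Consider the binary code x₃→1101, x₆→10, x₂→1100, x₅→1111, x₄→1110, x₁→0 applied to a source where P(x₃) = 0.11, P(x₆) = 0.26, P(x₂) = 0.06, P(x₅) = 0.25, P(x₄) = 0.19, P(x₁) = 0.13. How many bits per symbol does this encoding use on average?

L̄ = Σ pᵢ·ℓᵢ = 0.11·4 + 0.26·2 + 0.06·4 + 0.25·4 + 0.19·4 + 0.13·1 = 3.09 bits/symbol.

3.09 bits/symbol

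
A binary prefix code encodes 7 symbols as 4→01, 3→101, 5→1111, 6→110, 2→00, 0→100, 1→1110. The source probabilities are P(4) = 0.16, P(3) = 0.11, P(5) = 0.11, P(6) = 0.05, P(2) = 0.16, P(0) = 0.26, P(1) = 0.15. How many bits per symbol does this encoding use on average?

2.94 bits/symbol

L̄ = Σ pᵢ·ℓᵢ = 0.16·2 + 0.11·3 + 0.11·4 + 0.05·3 + 0.16·2 + 0.26·3 + 0.15·4 = 2.94 bits/symbol.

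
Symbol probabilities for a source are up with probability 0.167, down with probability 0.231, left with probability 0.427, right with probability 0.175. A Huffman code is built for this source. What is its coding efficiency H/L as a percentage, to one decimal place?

98.4%

Entropy H = −Σ p log₂ p ≈ 1.8838 bits.
Huffman merges: 167/1000+7/40→171/500; 231/1000+171/500→573/1000; 427/1000+573/1000→1. L = 383/200 ≈ 1.9150.
Efficiency = H/L = 1.8838/1.9150 = 98.4%.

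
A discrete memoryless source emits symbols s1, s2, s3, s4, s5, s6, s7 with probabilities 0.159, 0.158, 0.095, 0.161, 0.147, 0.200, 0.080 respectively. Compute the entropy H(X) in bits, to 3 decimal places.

2.752 bits

H = −Σ pᵢ log₂ pᵢ.
−0.159·log₂(0.159) = 0.4218
−0.158·log₂(0.158) = 0.4206
−0.095·log₂(0.095) = 0.3226
−0.161·log₂(0.161) = 0.4242
−0.147·log₂(0.147) = 0.4066
−0.200·log₂(0.200) = 0.4644
−0.080·log₂(0.080) = 0.2915
Sum ≈ 2.7517 → 2.752 bits.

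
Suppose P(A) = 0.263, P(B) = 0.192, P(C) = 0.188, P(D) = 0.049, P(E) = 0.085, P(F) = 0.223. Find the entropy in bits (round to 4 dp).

2.4155 bits

H = −Σ pᵢ log₂ pᵢ.
−0.263·log₂(0.263) = 0.5068
−0.192·log₂(0.192) = 0.4571
−0.188·log₂(0.188) = 0.4533
−0.049·log₂(0.049) = 0.2132
−0.085·log₂(0.085) = 0.3023
−0.223·log₂(0.223) = 0.4828
Sum ≈ 2.4155 → 2.4155 bits.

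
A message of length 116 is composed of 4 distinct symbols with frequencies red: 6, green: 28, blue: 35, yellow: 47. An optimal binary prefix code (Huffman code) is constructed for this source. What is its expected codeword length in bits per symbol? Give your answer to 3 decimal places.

1.888 bits/symbol

Probabilities are the counts divided by 116.
Repeatedly combine the two least-probable nodes; the expected code length is the sum of the merged weights.
merge 3/58 + 7/29 → 17/58
merge 17/58 + 35/116 → 69/116
merge 47/116 + 69/116 → 1
L = 17/58 + 69/116 + 1 = 219/116 ≈ 1.888 bits/symbol.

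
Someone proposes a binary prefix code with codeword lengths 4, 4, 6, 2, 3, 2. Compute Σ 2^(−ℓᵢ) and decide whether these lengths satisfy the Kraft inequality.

With common denominator 2^6 = 64: Σ 2^(−ℓᵢ) = 4/64 + 4/64 + 1/64 + 16/64 + 8/64 + 16/64 = 49/64 = 0.765625.
Kraft's inequality requires Σ ≤ 1; here Σ = 0.765625 ≤ 1, so such a prefix code exists.

0.765625; yes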